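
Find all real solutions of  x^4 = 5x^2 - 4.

Let u = x^2. The equation becomes u^2 - 5u + 4 = 0.
Factor: (u - 1)(u - 4) = 0, so u = 1 or u = 4.
x^2 = 1 gives x = +/-1.
x^2 = 4 gives x = +/-2.

x = -2 or x = -1 or x = 1 or x = 2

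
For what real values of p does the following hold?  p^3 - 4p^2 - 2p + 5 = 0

Possible rational roots are divisors of 5. Testing p = 1 gives 0, so (p - 1) is a factor.
Divide: p^3 - 4p^2 - 2p + 5 = (p - 1)(p^2 - 3p - 5).
Apply the quadratic formula to p^2 - 3p - 5 = 0: p = (3 +/- sqrt(29))/2, i.e. p ~= 4.1926 or p ~= -1.1926.

p = -1.1926 or p = 1 or p = 4.1926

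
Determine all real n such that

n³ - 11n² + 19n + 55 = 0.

n = -1.4721 or n = 5 or n = 7.4721

Possible rational roots are divisors of 55. Testing n = 5 gives 0, so (n - 5) is a factor.
Divide: n³ - 11n² + 19n + 55 = (n - 5)(n² - 6n - 11).
Apply the quadratic formula to n² - 6n - 11 = 0: n = (6 ± √80)/2, i.e. n ≈ 7.4721 or n ≈ -1.4721.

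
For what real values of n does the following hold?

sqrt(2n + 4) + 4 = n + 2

n = 6

Isolate the radical: sqrt(2n + 4) = n - 2.
Square both sides: 2n + 4 = (n - 2)^2.
Expand and rearrange: n^2 - 6n = 0.
Solving gives n = 6 or n = 0.
Check each candidate in the original equation:
  n = 6: sqrt(16) = 4, while n - 2 = 4 — valid.
  n = 0: sqrt(4) = 2, while n - 2 = -2 — extraneous.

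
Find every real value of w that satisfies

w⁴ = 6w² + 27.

w = -3 or w = 3

Let u = w². The equation becomes u² - 6u - 27 = 0.
Factor: (u + 3)(u - 9) = 0, so u = -3 or u = 9.
w² = -3 < 0 has no real solution.
w² = 9 gives w = ±3.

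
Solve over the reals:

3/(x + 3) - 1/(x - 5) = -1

x = -5.7446 or x = 5.7446

Multiply both sides by (x + 3)(x - 5):
3(x - 5) - (x + 3) = -(x + 3)(x - 5).
Expand and collect terms: -x^2 + 33 = 0.
By the quadratic formula, x = (0 +/- sqrt(132)) / -2, so x ~= -5.7446 or x ~= 5.7446.
Neither value makes a denominator zero (x != -3, x != 5), so both are valid.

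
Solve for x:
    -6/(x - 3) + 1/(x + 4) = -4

Multiply both sides by (x - 3)(x + 4):
-6(x + 4) + (x - 3) = -4(x - 3)(x + 4).
Expand and collect terms: -4x^2 + x + 75 = 0.
By the quadratic formula, x = (-1 +/- sqrt(1201)) / -8, so x ~= -4.2069 or x ~= 4.4569.
Neither value makes a denominator zero (x != 3, x != -4), so both are valid.

x = -4.2069 or x = 4.4569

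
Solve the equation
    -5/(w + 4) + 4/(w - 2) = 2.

w = -6 or w = 3.5

Multiply both sides by (w + 4)(w - 2):
-5(w - 2) + 4(w + 4) = 2(w + 4)(w - 2).
Expand and collect terms: 2w^2 + 5w - 42 = 0.
Factor or apply the quadratic formula: w = 3.5 or w = -6.
Neither value makes a denominator zero (w != -4, w != 2), so both are valid.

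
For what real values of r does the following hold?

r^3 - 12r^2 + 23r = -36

r = -1 or r = 4 or r = 9

Rearrange: r^3 - 12r^2 + 23r + 36 = 0.
Possible rational roots are divisors of 36. Testing r = 4 gives 0, so (r - 4) is a factor.
Divide: r^3 - 12r^2 + 23r + 36 = (r - 4)(r^2 - 8r - 9).
Factor the quadratic: r = 9 or r = -1.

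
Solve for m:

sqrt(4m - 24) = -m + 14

m = 10

Square both sides: 4m - 24 = (-m + 14)^2.
Expand and rearrange: m^2 - 32m + 220 = 0.
Solving gives m = 22 or m = 10.
Check each candidate in the original equation:
  m = 22: sqrt(64) = 8, while -m + 14 = -8 — extraneous.
  m = 10: sqrt(16) = 4, while -m + 14 = 4 — valid.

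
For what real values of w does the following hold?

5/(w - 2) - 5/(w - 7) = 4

w = 4.5

Multiply both sides by (w - 2)(w - 7):
5(w - 7) - 5(w - 2) = 4(w - 2)(w - 7).
Expand and collect terms: 4w^2 - 36w + 81 = 0.
This has the repeated root w = 4.5.
Neither value makes a denominator zero (w != 2, w != 7), so both are valid.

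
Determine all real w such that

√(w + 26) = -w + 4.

Square both sides: w + 26 = (-w + 4)².
Expand and rearrange: w² - 9w - 10 = 0.
Solving gives w = 10 or w = -1.
Check each candidate in the original equation:
  w = 10: √(36) = 6, while -w + 4 = -6 — extraneous.
  w = -1: √(25) = 5, while -w + 4 = 5 — valid.

w = -1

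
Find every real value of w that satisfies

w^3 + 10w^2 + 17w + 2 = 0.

Possible rational roots are divisors of 2. Testing w = -2 gives 0, so (w + 2) is a factor.
Divide: w^3 + 10w^2 + 17w + 2 = (w + 2)(w^2 + 8w + 1).
Apply the quadratic formula to w^2 + 8w + 1 = 0: w = (-8 +/- sqrt(60))/2, i.e. w ~= -0.127 or w ~= -7.873.

w = -7.873 or w = -2 or w = -0.127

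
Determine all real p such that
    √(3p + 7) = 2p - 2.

p = 3

Square both sides: 3p + 7 = (2p - 2)².
Expand and rearrange: 4p² - 11p - 3 = 0.
Solving gives p = 3 or p = -0.25.
Check each candidate in the original equation:
  p = 3: √(16) = 4, while 2p - 2 = 4 — valid.
  p = -0.25: √(6.25) = 2.5, while 2p - 2 = -2.5 — extraneous.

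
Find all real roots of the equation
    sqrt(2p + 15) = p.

Square both sides: 2p + 15 = (p)^2.
Expand and rearrange: p^2 - 2p - 15 = 0.
Solving gives p = 5 or p = -3.
Check each candidate in the original equation:
  p = 5: sqrt(25) = 5, while p = 5 — valid.
  p = -3: sqrt(9) = 3, while p = -3 — extraneous.

p = 5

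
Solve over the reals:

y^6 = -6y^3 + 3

y = -1.8628 or y = 0.7742

Let u = y^3. The equation becomes u^2 + 6u - 3 = 0.
By the quadratic formula, u = -3 + 2*sqrt(3) or u = -2*sqrt(3) - 3.
y^3 = -3 + 2*sqrt(3) gives y = (-3 + 2*sqrt(3))^(1/3) ~= 0.7742.
y^3 = -2*sqrt(3) - 3 gives y = -(3 + 2*sqrt(3))^(1/3) ~= -1.8628.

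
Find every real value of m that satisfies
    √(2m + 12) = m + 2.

m = 2

Square both sides: 2m + 12 = (m + 2)².
Expand and rearrange: m² + 2m - 8 = 0.
Solving gives m = 2 or m = -4.
Check each candidate in the original equation:
  m = 2: √(16) = 4, while m + 2 = 4 — valid.
  m = -4: √(4) = 2, while m + 2 = -2 — extraneous.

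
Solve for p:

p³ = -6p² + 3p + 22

Rearrange: p³ + 6p² - 3p - 22 = 0.
Possible rational roots are divisors of -22. Testing p = -2 gives 0, so (p + 2) is a factor.
Divide: p³ + 6p² - 3p - 22 = (p + 2)(p² + 4p - 11).
Apply the quadratic formula to p² + 4p - 11 = 0: p = (-4 ± √60)/2, i.e. p ≈ 1.873 or p ≈ -5.873.

p = -5.873 or p = -2 or p = 1.873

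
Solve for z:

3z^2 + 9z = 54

Bring every term to one side: 3z^2 + 9z - 54 = 0.
Factor: 3(z - 3)(z + 6) = 0.
So z = 3 or z = -6.

z = -6 or z = 3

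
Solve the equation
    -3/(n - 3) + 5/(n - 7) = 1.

n = 1.4174 or n = 10.5826

Multiply both sides by (n - 3)(n - 7):
-3(n - 7) + 5(n - 3) = (n - 3)(n - 7).
Expand and collect terms: n^2 - 12n + 15 = 0.
By the quadratic formula, n = (12 +/- sqrt(84)) / 2, so n ~= 10.5826 or n ~= 1.4174.
Neither value makes a denominator zero (n != 3, n != 7), so both are valid.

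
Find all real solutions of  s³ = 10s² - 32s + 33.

s = 2.382 or s = 3 or s = 4.618

Rearrange: s³ - 10s² + 32s - 33 = 0.
Possible rational roots are divisors of -33. Testing s = 3 gives 0, so (s - 3) is a factor.
Divide: s³ - 10s² + 32s - 33 = (s - 3)(s² - 7s + 11).
Apply the quadratic formula to s² - 7s + 11 = 0: s = (7 ± √5)/2, i.e. s ≈ 4.618 or s ≈ 2.382.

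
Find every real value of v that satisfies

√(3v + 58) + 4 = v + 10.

Isolate the radical: √(3v + 58) = v + 6.
Square both sides: 3v + 58 = (v + 6)².
Expand and rearrange: v² + 9v - 22 = 0.
Solving gives v = 2 or v = -11.
Check each candidate in the original equation:
  v = 2: √(64) = 8, while v + 6 = 8 — valid.
  v = -11: √(25) = 5, while v + 6 = -5 — extraneous.

v = 2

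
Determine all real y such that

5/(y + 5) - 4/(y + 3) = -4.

Multiply both sides by (y + 5)(y + 3):
5(y + 3) - 4(y + 5) = -4(y + 5)(y + 3).
Expand and collect terms: -4y^2 - 33y - 55 = 0.
By the quadratic formula, y = (33 +/- sqrt(209)) / -8, so y ~= -5.9321 or y ~= -2.3179.
Neither value makes a denominator zero (y != -5, y != -3), so both are valid.

y = -5.9321 or y = -2.3179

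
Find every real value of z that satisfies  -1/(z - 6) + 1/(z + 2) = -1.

z = -2.899 or z = 6.899

Multiply both sides by (z - 6)(z + 2):
-(z + 2) + (z - 6) = -(z - 6)(z + 2).
Expand and collect terms: -z² + 4z + 20 = 0.
By the quadratic formula, z = (-4 ± √96) / -2, so z ≈ -2.899 or z ≈ 6.899.
Neither value makes a denominator zero (z ≠ 6, z ≠ -2), so both are valid.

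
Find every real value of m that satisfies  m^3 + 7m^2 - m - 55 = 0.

Possible rational roots are divisors of -55. Testing m = -5 gives 0, so (m + 5) is a factor.
Divide: m^3 + 7m^2 - m - 55 = (m + 5)(m^2 + 2m - 11).
Apply the quadratic formula to m^2 + 2m - 11 = 0: m = (-2 +/- sqrt(48))/2, i.e. m ~= 2.4641 or m ~= -4.4641.

m = -5 or m = -4.4641 or m = 2.4641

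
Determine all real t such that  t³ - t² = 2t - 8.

Rearrange: t³ - t² - 2t + 8 = 0.
Possible rational roots are divisors of 8. Testing t = -2 gives 0, so (t + 2) is a factor.
Divide: t³ - t² - 2t + 8 = (t + 2)(t² - 3t + 4).
The quadratic t² - 3t + 4 has discriminant -7 < 0, so no further real roots.

t = -2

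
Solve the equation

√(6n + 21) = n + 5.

n = -2

Square both sides: 6n + 21 = (n + 5)².
Expand and rearrange: n² + 4n + 4 = 0.
This gives the repeated root n = -2.
Check in the original equation:
  n = -2: √(9) = 3, while n + 5 = 3 — valid.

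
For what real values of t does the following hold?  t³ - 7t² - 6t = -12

Rearrange: t³ - 7t² - 6t + 12 = 0.
Possible rational roots are divisors of 12. Testing t = 1 gives 0, so (t - 1) is a factor.
Divide: t³ - 7t² - 6t + 12 = (t - 1)(t² - 6t - 12).
Apply the quadratic formula to t² - 6t - 12 = 0: t = (6 ± √84)/2, i.e. t ≈ 7.5826 or t ≈ -1.5826.

t = -1.5826 or t = 1 or t = 7.5826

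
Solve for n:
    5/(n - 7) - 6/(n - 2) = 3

Multiply both sides by (n - 7)(n - 2):
5(n - 2) - 6(n - 7) = 3(n - 7)(n - 2).
Expand and collect terms: 3n² - 26n + 10 = 0.
By the quadratic formula, n = (26 ± √556) / 6, so n ≈ 8.2633 or n ≈ 0.4034.
Neither value makes a denominator zero (n ≠ 7, n ≠ 2), so both are valid.

n = 0.4034 or n = 8.2633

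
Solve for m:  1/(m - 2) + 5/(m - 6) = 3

m = 2.2311 or m = 7.7689

Multiply both sides by (m - 2)(m - 6):
(m - 6) + 5(m - 2) = 3(m - 2)(m - 6).
Expand and collect terms: 3m² - 30m + 52 = 0.
By the quadratic formula, m = (30 ± √276) / 6, so m ≈ 7.7689 or m ≈ 2.2311.
Neither value makes a denominator zero (m ≠ 2, m ≠ 6), so both are valid.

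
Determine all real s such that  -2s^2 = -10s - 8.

Rearrange to standard form: -2s^2 + 10s + 8 = 0.
Discriminant: (10)^2 - 4*(-2)*8 = 164.
Quadratic formula: s = (-10 +/- sqrt(164)) / (-4).
So s = 5/2 - sqrt(41)/2 ~= -0.7016 or s = 5/2 + sqrt(41)/2 ~= 5.7016.

s = -0.7016 or s = 5.7016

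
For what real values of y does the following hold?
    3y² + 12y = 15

Bring every term to one side: 3y² + 12y - 15 = 0.
Factor: 3(y - 1)(y + 5) = 0.
So y = 1 or y = -5.

y = -5 or y = 1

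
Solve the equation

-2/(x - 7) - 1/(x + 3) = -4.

Multiply both sides by (x - 7)(x + 3):
-2(x + 3) - (x - 7) = -4(x - 7)(x + 3).
Expand and collect terms: -4x^2 + 19x + 83 = 0.
By the quadratic formula, x = (-19 +/- sqrt(1689)) / -8, so x ~= -2.7622 or x ~= 7.5122.
Neither value makes a denominator zero (x != 7, x != -3), so both are valid.

x = -2.7622 or x = 7.5122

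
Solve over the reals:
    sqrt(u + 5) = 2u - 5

Square both sides: u + 5 = (2u - 5)^2.
Expand and rearrange: 4u^2 - 21u + 20 = 0.
Solving gives u = 4 or u = 1.25.
Check each candidate in the original equation:
  u = 4: sqrt(9) = 3, while 2u - 5 = 3 — valid.
  u = 1.25: sqrt(6.25) = 2.5, while 2u - 5 = -2.5 — extraneous.

u = 4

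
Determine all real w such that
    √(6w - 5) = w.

w = 1 or w = 5

Square both sides: 6w - 5 = (w)².
Expand and rearrange: w² - 6w + 5 = 0.
Solving gives w = 5 or w = 1.
Check each candidate in the original equation:
  w = 5: √(25) = 5, while w = 5 — valid.
  w = 1: √(1) = 1, while w = 1 — valid.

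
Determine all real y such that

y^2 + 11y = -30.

Bring every term to one side: y^2 + 11y + 30 = 0.
Factor: (y + 6)(y + 5) = 0.
So y = -6 or y = -5.

y = -6 or y = -5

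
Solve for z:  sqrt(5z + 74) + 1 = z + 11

Isolate the radical: sqrt(5z + 74) = z + 10.
Square both sides: 5z + 74 = (z + 10)^2.
Expand and rearrange: z^2 + 15z + 26 = 0.
Solving gives z = -2 or z = -13.
Check each candidate in the original equation:
  z = -2: sqrt(64) = 8, while z + 10 = 8 — valid.
  z = -13: sqrt(9) = 3, while z + 10 = -3 — extraneous.

z = -2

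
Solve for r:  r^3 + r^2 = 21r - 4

Rearrange: r^3 + r^2 - 21r + 4 = 0.
Possible rational roots are divisors of 4. Testing r = 4 gives 0, so (r - 4) is a factor.
Divide: r^3 + r^2 - 21r + 4 = (r - 4)(r^2 + 5r - 1).
Apply the quadratic formula to r^2 + 5r - 1 = 0: r = (-5 +/- sqrt(29))/2, i.e. r ~= 0.1926 or r ~= -5.1926.

r = -5.1926 or r = 0.1926 or r = 4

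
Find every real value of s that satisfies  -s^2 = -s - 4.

s = -1.5616 or s = 2.5616

Rearrange to standard form: -s^2 + s + 4 = 0.
Discriminant: (1)^2 - 4*(-1)*4 = 17.
Quadratic formula: s = (-1 +/- sqrt(17)) / (-2).
So s = 1/2 - sqrt(17)/2 ~= -1.5616 or s = 1/2 + sqrt(17)/2 ~= 2.5616.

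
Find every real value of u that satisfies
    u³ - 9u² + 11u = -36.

Rearrange: u³ - 9u² + 11u + 36 = 0.
Possible rational roots are divisors of 36. Testing u = 4 gives 0, so (u - 4) is a factor.
Divide: u³ - 9u² + 11u + 36 = (u - 4)(u² - 5u - 9).
Apply the quadratic formula to u² - 5u - 9 = 0: u = (5 ± √61)/2, i.e. u ≈ 6.4051 or u ≈ -1.4051.

u = -1.4051 or u = 4 or u = 6.4051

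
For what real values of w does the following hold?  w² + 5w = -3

w = -4.3028 or w = -0.6972

Rearrange to standard form: w² + 5w + 3 = 0.
Discriminant: (5)² − 4·1·3 = 13.
Quadratic formula: w = (-5 ± √13) / 2.
So w = -5/2 + √(13)/2 ≈ -0.6972 or w = -5/2 - √(13)/2 ≈ -4.3028.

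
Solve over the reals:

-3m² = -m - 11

m = -1.7554 or m = 2.0888

Rearrange to standard form: -3m² + m + 11 = 0.
Discriminant: (1)² − 4·(-3)·11 = 133.
Quadratic formula: m = (-1 ± √133) / (-6).
So m = 1/6 - √(133)/6 ≈ -1.7554 or m = 1/6 + √(133)/6 ≈ 2.0888.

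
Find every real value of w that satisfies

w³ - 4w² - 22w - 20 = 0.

Possible rational roots are divisors of -20. Testing w = -2 gives 0, so (w + 2) is a factor.
Divide: w³ - 4w² - 22w - 20 = (w + 2)(w² - 6w - 10).
Apply the quadratic formula to w² - 6w - 10 = 0: w = (6 ± √76)/2, i.e. w ≈ 7.3589 or w ≈ -1.3589.

w = -2 or w = -1.3589 or w = 7.3589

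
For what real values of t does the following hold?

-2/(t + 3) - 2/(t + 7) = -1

t = -5.8284 or t = -0.1716

Multiply both sides by (t + 3)(t + 7):
-2(t + 7) - 2(t + 3) = -(t + 3)(t + 7).
Expand and collect terms: -t^2 - 6t - 1 = 0.
By the quadratic formula, t = (6 +/- sqrt(32)) / -2, so t ~= -5.8284 or t ~= -0.1716.
Neither value makes a denominator zero (t != -3, t != -7), so both are valid.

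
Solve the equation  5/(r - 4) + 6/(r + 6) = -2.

Multiply both sides by (r - 4)(r + 6):
5(r + 6) + 6(r - 4) = -2(r - 4)(r + 6).
Expand and collect terms: -2r^2 - 15r + 42 = 0.
By the quadratic formula, r = (15 +/- sqrt(561)) / -4, so r ~= -9.6714 or r ~= 2.1714.
Neither value makes a denominator zero (r != 4, r != -6), so both are valid.

r = -9.6714 or r = 2.1714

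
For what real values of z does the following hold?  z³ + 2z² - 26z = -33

z = -6.6533 or z = 1.6533 or z = 3

Rearrange: z³ + 2z² - 26z + 33 = 0.
Possible rational roots are divisors of 33. Testing z = 3 gives 0, so (z - 3) is a factor.
Divide: z³ + 2z² - 26z + 33 = (z - 3)(z² + 5z - 11).
Apply the quadratic formula to z² + 5z - 11 = 0: z = (-5 ± √69)/2, i.e. z ≈ 1.6533 or z ≈ -6.6533.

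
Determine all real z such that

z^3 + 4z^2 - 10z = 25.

z = -5 or z = -1.7913 or z = 2.7913

Rearrange: z^3 + 4z^2 - 10z - 25 = 0.
Possible rational roots are divisors of -25. Testing z = -5 gives 0, so (z + 5) is a factor.
Divide: z^3 + 4z^2 - 10z - 25 = (z + 5)(z^2 - z - 5).
Apply the quadratic formula to z^2 - z - 5 = 0: z = (1 +/- sqrt(21))/2, i.e. z ~= 2.7913 or z ~= -1.7913.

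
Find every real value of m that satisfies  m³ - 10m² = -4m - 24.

Rearrange: m³ - 10m² + 4m + 24 = 0.
Possible rational roots are divisors of 24. Testing m = 2 gives 0, so (m - 2) is a factor.
Divide: m³ - 10m² + 4m + 24 = (m - 2)(m² - 8m - 12).
Apply the quadratic formula to m² - 8m - 12 = 0: m = (8 ± √112)/2, i.e. m ≈ 9.2915 or m ≈ -1.2915.

m = -1.2915 or m = 2 or m = 9.2915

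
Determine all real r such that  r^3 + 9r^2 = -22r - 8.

r = -4.5616 or r = -4 or r = -0.4384

Rearrange: r^3 + 9r^2 + 22r + 8 = 0.
Possible rational roots are divisors of 8. Testing r = -4 gives 0, so (r + 4) is a factor.
Divide: r^3 + 9r^2 + 22r + 8 = (r + 4)(r^2 + 5r + 2).
Apply the quadratic formula to r^2 + 5r + 2 = 0: r = (-5 +/- sqrt(17))/2, i.e. r ~= -0.4384 or r ~= -4.5616.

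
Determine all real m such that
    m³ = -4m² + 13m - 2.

m = -6.1623 or m = 0.1623 or m = 2

Rearrange: m³ + 4m² - 13m + 2 = 0.
Possible rational roots are divisors of 2. Testing m = 2 gives 0, so (m - 2) is a factor.
Divide: m³ + 4m² - 13m + 2 = (m - 2)(m² + 6m - 1).
Apply the quadratic formula to m² + 6m - 1 = 0: m = (-6 ± √40)/2, i.e. m ≈ 0.1623 or m ≈ -6.1623.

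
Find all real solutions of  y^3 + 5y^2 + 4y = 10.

y = 1

Rearrange: y^3 + 5y^2 + 4y - 10 = 0.
Possible rational roots are divisors of -10. Testing y = 1 gives 0, so (y - 1) is a factor.
Divide: y^3 + 5y^2 + 4y - 10 = (y - 1)(y^2 + 6y + 10).
The quadratic y^2 + 6y + 10 has discriminant -4 < 0, so no further real roots.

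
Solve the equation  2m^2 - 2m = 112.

m = -7 or m = 8

Bring every term to one side: 2m^2 - 2m - 112 = 0.
Factor: 2(m + 7)(m - 8) = 0.
So m = -7 or m = 8.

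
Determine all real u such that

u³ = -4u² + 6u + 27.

u = -3.5414 or u = -3 or u = 2.5414

Rearrange: u³ + 4u² - 6u - 27 = 0.
Possible rational roots are divisors of -27. Testing u = -3 gives 0, so (u + 3) is a factor.
Divide: u³ + 4u² - 6u - 27 = (u + 3)(u² + u - 9).
Apply the quadratic formula to u² + u - 9 = 0: u = (-1 ± √37)/2, i.e. u ≈ 2.5414 or u ≈ -3.5414.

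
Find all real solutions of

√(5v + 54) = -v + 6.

v = -1

Square both sides: 5v + 54 = (-v + 6)².
Expand and rearrange: v² - 17v - 18 = 0.
Solving gives v = 18 or v = -1.
Check each candidate in the original equation:
  v = 18: √(144) = 12, while -v + 6 = -12 — extraneous.
  v = -1: √(49) = 7, while -v + 6 = 7 — valid.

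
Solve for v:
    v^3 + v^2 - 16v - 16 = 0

Possible rational roots are divisors of -16. Testing v = 4 gives 0, so (v - 4) is a factor.
Divide: v^3 + v^2 - 16v - 16 = (v - 4)(v^2 + 5v + 4).
Factor the quadratic: v = -1 or v = -4.

v = -4 or v = -1 or v = 4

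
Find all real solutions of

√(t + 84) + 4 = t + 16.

Isolate the radical: √(t + 84) = t + 12.
Square both sides: t + 84 = (t + 12)².
Expand and rearrange: t² + 23t + 60 = 0.
Solving gives t = -3 or t = -20.
Check each candidate in the original equation:
  t = -3: √(81) = 9, while t + 12 = 9 — valid.
  t = -20: √(64) = 8, while t + 12 = -8 — extraneous.

t = -3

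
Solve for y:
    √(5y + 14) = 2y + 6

Square both sides: 5y + 14 = (2y + 6)².
Expand and rearrange: 4y² + 19y + 22 = 0.
Solving gives y = -2 or y = -2.75.
Check each candidate in the original equation:
  y = -2: √(4) = 2, while 2y + 6 = 2 — valid.
  y = -2.75: √(0.25) = 0.5, while 2y + 6 = 0.5 — valid.

y = -2.75 or y = -2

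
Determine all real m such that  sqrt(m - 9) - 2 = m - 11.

m = 9 or m = 10

Isolate the radical: sqrt(m - 9) = m - 9.
Square both sides: m - 9 = (m - 9)^2.
Expand and rearrange: m^2 - 19m + 90 = 0.
Solving gives m = 10 or m = 9.
Check each candidate in the original equation:
  m = 10: sqrt(1) = 1, while m - 9 = 1 — valid.
  m = 9: sqrt(0) = 0, while m - 9 = 0 — valid.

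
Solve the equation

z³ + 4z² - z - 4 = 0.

Possible rational roots are divisors of -4. Testing z = 1 gives 0, so (z - 1) is a factor.
Divide: z³ + 4z² - z - 4 = (z - 1)(z² + 5z + 4).
Factor the quadratic: z = -1 or z = -4.

z = -4 or z = -1 or z = 1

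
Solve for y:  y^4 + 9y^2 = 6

Let u = y^2. The equation becomes u^2 + 9u - 6 = 0.
By the quadratic formula, u = -9/2 + sqrt(105)/2 or u = -sqrt(105)/2 - 9/2.
y^2 = -9/2 + sqrt(105)/2 gives y = +/-sqrt(-9/2 + sqrt(105)/2) ~= +/-0.7896.
y^2 = -sqrt(105)/2 - 9/2 < 0 has no real solution.

y = -0.7896 or y = 0.7896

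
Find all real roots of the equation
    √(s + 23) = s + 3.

s = 2

Square both sides: s + 23 = (s + 3)².
Expand and rearrange: s² + 5s - 14 = 0.
Solving gives s = 2 or s = -7.
Check each candidate in the original equation:
  s = 2: √(25) = 5, while s + 3 = 5 — valid.
  s = -7: √(16) = 4, while s + 3 = -4 — extraneous.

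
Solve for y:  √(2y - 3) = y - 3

Square both sides: 2y - 3 = (y - 3)².
Expand and rearrange: y² - 8y + 12 = 0.
Solving gives y = 6 or y = 2.
Check each candidate in the original equation:
  y = 6: √(9) = 3, while y - 3 = 3 — valid.
  y = 2: √(1) = 1, while y - 3 = -1 — extraneous.

y = 6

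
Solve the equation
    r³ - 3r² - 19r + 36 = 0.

r = -4 or r = 1.6972 or r = 5.3028

Possible rational roots are divisors of 36. Testing r = -4 gives 0, so (r + 4) is a factor.
Divide: r³ - 3r² - 19r + 36 = (r + 4)(r² - 7r + 9).
Apply the quadratic formula to r² - 7r + 9 = 0: r = (7 ± √13)/2, i.e. r ≈ 5.3028 or r ≈ 1.6972.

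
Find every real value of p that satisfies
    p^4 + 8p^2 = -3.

No real solutions.

Let u = p^2. The equation becomes u^2 + 8u + 3 = 0.
By the quadratic formula, u = -4 + sqrt(13) or u = -4 - sqrt(13).
p^2 = -4 + sqrt(13) < 0 has no real solution.
p^2 = -4 - sqrt(13) < 0 has no real solution.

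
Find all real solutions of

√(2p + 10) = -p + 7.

Square both sides: 2p + 10 = (-p + 7)².
Expand and rearrange: p² - 16p + 39 = 0.
Solving gives p = 13 or p = 3.
Check each candidate in the original equation:
  p = 13: √(36) = 6, while -p + 7 = -6 — extraneous.
  p = 3: √(16) = 4, while -p + 7 = 4 — valid.

p = 3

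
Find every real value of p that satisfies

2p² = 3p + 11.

Rearrange to standard form: 2p² - 3p - 11 = 0.
Discriminant: (-3)² − 4·2·(-11) = 97.
Quadratic formula: p = (3 ± √97) / 4.
So p = 3/4 + √(97)/4 ≈ 3.2122 or p = 3/4 - √(97)/4 ≈ -1.7122.

p = -1.7122 or p = 3.2122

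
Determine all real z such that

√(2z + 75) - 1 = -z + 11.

z = 3

Isolate the radical: √(2z + 75) = -z + 12.
Square both sides: 2z + 75 = (-z + 12)².
Expand and rearrange: z² - 26z + 69 = 0.
Solving gives z = 23 or z = 3.
Check each candidate in the original equation:
  z = 23: √(121) = 11, while -z + 12 = -11 — extraneous.
  z = 3: √(81) = 9, while -z + 12 = 9 — valid.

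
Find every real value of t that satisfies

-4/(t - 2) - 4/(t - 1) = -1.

Multiply both sides by (t - 2)(t - 1):
-4(t - 1) - 4(t - 2) = -(t - 2)(t - 1).
Expand and collect terms: -t^2 + 11t - 14 = 0.
By the quadratic formula, t = (-11 +/- sqrt(65)) / -2, so t ~= 1.4689 or t ~= 9.5311.
Neither value makes a denominator zero (t != 2, t != 1), so both are valid.

t = 1.4689 or t = 9.5311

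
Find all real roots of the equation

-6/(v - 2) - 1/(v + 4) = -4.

v = -3.8014 or v = 3.5514

Multiply both sides by (v - 2)(v + 4):
-6(v + 4) - (v - 2) = -4(v - 2)(v + 4).
Expand and collect terms: -4v² - v + 54 = 0.
By the quadratic formula, v = (1 ± √865) / -8, so v ≈ -3.8014 or v ≈ 3.5514.
Neither value makes a denominator zero (v ≠ 2, v ≠ -4), so both are valid.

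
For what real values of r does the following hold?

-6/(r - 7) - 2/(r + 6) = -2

Multiply both sides by (r - 7)(r + 6):
-6(r + 6) - 2(r - 7) = -2(r - 7)(r + 6).
Expand and collect terms: -2r² + 10r + 106 = 0.
By the quadratic formula, r = (-10 ± √948) / -4, so r ≈ -5.1974 or r ≈ 10.1974.
Neither value makes a denominator zero (r ≠ 7, r ≠ -6), so both are valid.

r = -5.1974 or r = 10.1974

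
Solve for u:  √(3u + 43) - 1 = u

u = 7

Isolate the radical: √(3u + 43) = u + 1.
Square both sides: 3u + 43 = (u + 1)².
Expand and rearrange: u² - u - 42 = 0.
Solving gives u = 7 or u = -6.
Check each candidate in the original equation:
  u = 7: √(64) = 8, while u + 1 = 8 — valid.
  u = -6: √(25) = 5, while u + 1 = -5 — extraneous.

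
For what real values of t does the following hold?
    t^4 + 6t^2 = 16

t = -1.4142 or t = 1.4142

Let u = t^2. The equation becomes u^2 + 6u - 16 = 0.
Factor: (u + 8)(u - 2) = 0, so u = -8 or u = 2.
t^2 = -8 < 0 has no real solution.
t^2 = 2 gives t = +/-sqrt(2) ~= +/-1.4142.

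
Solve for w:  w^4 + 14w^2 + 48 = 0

No real solutions.

Let u = w^2. The equation becomes u^2 + 14u + 48 = 0.
Factor: (u + 6)(u + 8) = 0, so u = -6 or u = -8.
w^2 = -6 < 0 has no real solution.
w^2 = -8 < 0 has no real solution.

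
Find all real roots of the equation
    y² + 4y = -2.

Rearrange to standard form: y² + 4y + 2 = 0.
Discriminant: (4)² − 4·1·2 = 8.
Quadratic formula: y = (-4 ± √8) / 2.
So y = -2 + √(2) ≈ -0.5858 or y = -2 - √(2) ≈ -3.4142.

y = -3.4142 or y = -0.5858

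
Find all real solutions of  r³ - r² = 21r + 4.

Rearrange: r³ - r² - 21r - 4 = 0.
Possible rational roots are divisors of -4. Testing r = -4 gives 0, so (r + 4) is a factor.
Divide: r³ - r² - 21r - 4 = (r + 4)(r² - 5r - 1).
Apply the quadratic formula to r² - 5r - 1 = 0: r = (5 ± √29)/2, i.e. r ≈ 5.1926 or r ≈ -0.1926.

r = -4 or r = -0.1926 or r = 5.1926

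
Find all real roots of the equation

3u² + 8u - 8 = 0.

Discriminant: (8)² − 4·3·(-8) = 160.
Quadratic formula: u = (-8 ± √160) / 6.
So u = -4/3 + 2·√(10)/3 ≈ 0.7749 or u = -2·√(10)/3 - 4/3 ≈ -3.4415.

u = -3.4415 or u = 0.7749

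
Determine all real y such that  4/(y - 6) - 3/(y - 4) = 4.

y = 3.462 or y = 6.788

Multiply both sides by (y - 6)(y - 4):
4(y - 4) - 3(y - 6) = 4(y - 6)(y - 4).
Expand and collect terms: 4y^2 - 41y + 94 = 0.
By the quadratic formula, y = (41 +/- sqrt(177)) / 8, so y ~= 6.788 or y ~= 3.462.
Neither value makes a denominator zero (y != 6, y != 4), so both are valid.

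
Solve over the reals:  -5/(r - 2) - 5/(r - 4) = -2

r = 2.8074 or r = 8.1926

Multiply both sides by (r - 2)(r - 4):
-5(r - 4) - 5(r - 2) = -2(r - 2)(r - 4).
Expand and collect terms: -2r^2 + 22r - 46 = 0.
By the quadratic formula, r = (-22 +/- sqrt(116)) / -4, so r ~= 2.8074 or r ~= 8.1926.
Neither value makes a denominator zero (r != 2, r != 4), so both are valid.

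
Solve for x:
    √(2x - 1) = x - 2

x = 5

Square both sides: 2x - 1 = (x - 2)².
Expand and rearrange: x² - 6x + 5 = 0.
Solving gives x = 5 or x = 1.
Check each candidate in the original equation:
  x = 5: √(9) = 3, while x - 2 = 3 — valid.
  x = 1: √(1) = 1, while x - 2 = -1 — extraneous.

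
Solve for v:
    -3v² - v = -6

v = -1.5907 or v = 1.2573

Rearrange to standard form: -3v² - v + 6 = 0.
Discriminant: (-1)² − 4·(-3)·6 = 73.
Quadratic formula: v = (1 ± √73) / (-6).
So v = -√(73)/6 - 1/6 ≈ -1.5907 or v = -1/6 + √(73)/6 ≈ 1.2573.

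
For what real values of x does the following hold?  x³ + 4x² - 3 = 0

Possible rational roots are divisors of -3. Testing x = -1 gives 0, so (x + 1) is a factor.
Divide: x³ + 4x² - 3 = (x + 1)(x² + 3x - 3).
Apply the quadratic formula to x² + 3x - 3 = 0: x = (-3 ± √21)/2, i.e. x ≈ 0.7913 or x ≈ -3.7913.

x = -3.7913 or x = -1 or x = 0.7913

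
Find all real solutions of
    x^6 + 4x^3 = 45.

x = -2.0801 or x = 1.71

Let u = x^3. The equation becomes u^2 + 4u - 45 = 0.
Factor: (u - 5)(u + 9) = 0, so u = 5 or u = -9.
x^3 = 5 gives x = (5)^(1/3) ~= 1.71.
x^3 = -9 gives x = -(9)^(1/3) ~= -2.0801.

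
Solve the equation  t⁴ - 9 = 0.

Let u = t². The equation becomes u² - 9 = 0.
Factor: (u - 3)(u + 3) = 0, so u = 3 or u = -3.
t² = 3 gives t = ±√(3) ≈ ±1.7321.
t² = -3 < 0 has no real solution.

t = -1.7321 or t = 1.7321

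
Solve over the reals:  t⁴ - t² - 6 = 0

t = -1.7321 or t = 1.7321

Let u = t². The equation becomes u² - u - 6 = 0.
Factor: (u - 3)(u + 2) = 0, so u = 3 or u = -2.
t² = 3 gives t = ±√(3) ≈ ±1.7321.
t² = -2 < 0 has no real solution.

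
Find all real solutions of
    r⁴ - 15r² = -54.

r = -3 or r = -2.4495 or r = 2.4495 or r = 3

Let u = r². The equation becomes u² - 15u + 54 = 0.
Factor: (u - 6)(u - 9) = 0, so u = 6 or u = 9.
r² = 6 gives r = ±√(6) ≈ ±2.4495.
r² = 9 gives r = ±3.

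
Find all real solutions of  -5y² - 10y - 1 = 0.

Discriminant: (-10)² − 4·(-5)·(-1) = 80.
Quadratic formula: y = (10 ± √80) / (-10).
So y = -1 - 2·√(5)/5 ≈ -1.8944 or y = -1 + 2·√(5)/5 ≈ -0.1056.

y = -1.8944 or y = -0.1056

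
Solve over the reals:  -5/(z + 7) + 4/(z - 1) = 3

Multiply both sides by (z + 7)(z - 1):
-5(z - 1) + 4(z + 7) = 3(z + 7)(z - 1).
Expand and collect terms: 3z^2 + 19z - 54 = 0.
By the quadratic formula, z = (-19 +/- sqrt(1009)) / 6, so z ~= 2.1275 or z ~= -8.4608.
Neither value makes a denominator zero (z != -7, z != 1), so both are valid.

z = -8.4608 or z = 2.1275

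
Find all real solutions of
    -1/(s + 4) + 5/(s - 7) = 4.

Multiply both sides by (s + 4)(s - 7):
-(s - 7) + 5(s + 4) = 4(s + 4)(s - 7).
Expand and collect terms: 4s² - 16s - 139 = 0.
By the quadratic formula, s = (16 ± √2480) / 8, so s ≈ 8.2249 or s ≈ -4.2249.
Neither value makes a denominator zero (s ≠ -4, s ≠ 7), so both are valid.

s = -4.2249 or s = 8.2249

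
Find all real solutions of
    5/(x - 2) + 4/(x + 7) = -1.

Multiply both sides by (x - 2)(x + 7):
5(x + 7) + 4(x - 2) = -(x - 2)(x + 7).
Expand and collect terms: -x^2 - 14x - 13 = 0.
Factor or apply the quadratic formula: x = -13 or x = -1.
Neither value makes a denominator zero (x != 2, x != -7), so both are valid.

x = -13 or x = -1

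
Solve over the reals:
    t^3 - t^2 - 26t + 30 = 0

Possible rational roots are divisors of 30. Testing t = 5 gives 0, so (t - 5) is a factor.
Divide: t^3 - t^2 - 26t + 30 = (t - 5)(t^2 + 4t - 6).
Apply the quadratic formula to t^2 + 4t - 6 = 0: t = (-4 +/- sqrt(40))/2, i.e. t ~= 1.1623 or t ~= -5.1623.

t = -5.1623 or t = 1.1623 or t = 5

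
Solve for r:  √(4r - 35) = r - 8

Square both sides: 4r - 35 = (r - 8)².
Expand and rearrange: r² - 20r + 99 = 0.
Solving gives r = 11 or r = 9.
Check each candidate in the original equation:
  r = 11: √(9) = 3, while r - 8 = 3 — valid.
  r = 9: √(1) = 1, while r - 8 = 1 — valid.

r = 9 or r = 11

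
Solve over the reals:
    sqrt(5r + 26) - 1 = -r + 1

Isolate the radical: sqrt(5r + 26) = -r + 2.
Square both sides: 5r + 26 = (-r + 2)^2.
Expand and rearrange: r^2 - 9r - 22 = 0.
Solving gives r = 11 or r = -2.
Check each candidate in the original equation:
  r = 11: sqrt(81) = 9, while -r + 2 = -9 — extraneous.
  r = -2: sqrt(16) = 4, while -r + 2 = 4 — valid.

r = -2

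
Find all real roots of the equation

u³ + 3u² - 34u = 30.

Rearrange: u³ + 3u² - 34u - 30 = 0.
Possible rational roots are divisors of -30. Testing u = 5 gives 0, so (u - 5) is a factor.
Divide: u³ + 3u² - 34u - 30 = (u - 5)(u² + 8u + 6).
Apply the quadratic formula to u² + 8u + 6 = 0: u = (-8 ± √40)/2, i.e. u ≈ -0.8377 or u ≈ -7.1623.

u = -7.1623 or u = -0.8377 or u = 5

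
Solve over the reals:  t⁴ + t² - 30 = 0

Let u = t². The equation becomes u² + u - 30 = 0.
Factor: (u - 5)(u + 6) = 0, so u = 5 or u = -6.
t² = 5 gives t = ±√(5) ≈ ±2.2361.
t² = -6 < 0 has no real solution.

t = -2.2361 or t = 2.2361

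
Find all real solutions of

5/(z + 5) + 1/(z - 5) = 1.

Multiply both sides by (z + 5)(z - 5):
5(z - 5) + (z + 5) = (z + 5)(z - 5).
Expand and collect terms: z^2 - 6z - 5 = 0.
By the quadratic formula, z = (6 +/- sqrt(56)) / 2, so z ~= 6.7417 or z ~= -0.7417.
Neither value makes a denominator zero (z != -5, z != 5), so both are valid.

z = -0.7417 or z = 6.7417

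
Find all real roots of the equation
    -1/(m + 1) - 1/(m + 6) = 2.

m = -6.5495 or m = -1.4505

Multiply both sides by (m + 1)(m + 6):
-(m + 6) - (m + 1) = 2(m + 1)(m + 6).
Expand and collect terms: 2m^2 + 16m + 19 = 0.
By the quadratic formula, m = (-16 +/- sqrt(104)) / 4, so m ~= -1.4505 or m ~= -6.5495.
Neither value makes a denominator zero (m != -1, m != -6), so both are valid.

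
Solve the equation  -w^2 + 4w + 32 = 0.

Factor: -1(w - 8)(w + 4) = 0.
So w = 8 or w = -4.

w = -4 or w = 8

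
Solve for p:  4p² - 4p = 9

p = -1.0811 or p = 2.0811

Rearrange to standard form: 4p² - 4p - 9 = 0.
Discriminant: (-4)² − 4·4·(-9) = 160.
Quadratic formula: p = (4 ± √160) / 8.
So p = 1/2 + √(10)/2 ≈ 2.0811 or p = 1/2 - √(10)/2 ≈ -1.0811.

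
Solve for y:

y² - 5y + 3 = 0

y = 0.6972 or y = 4.3028

Discriminant: (-5)² − 4·1·3 = 13.
Quadratic formula: y = (5 ± √13) / 2.
So y = √(13)/2 + 5/2 ≈ 4.3028 or y = 5/2 - √(13)/2 ≈ 0.6972.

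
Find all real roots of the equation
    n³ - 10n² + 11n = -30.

Rearrange: n³ - 10n² + 11n + 30 = 0.
Possible rational roots are divisors of 30. Testing n = 3 gives 0, so (n - 3) is a factor.
Divide: n³ - 10n² + 11n + 30 = (n - 3)(n² - 7n - 10).
Apply the quadratic formula to n² - 7n - 10 = 0: n = (7 ± √89)/2, i.e. n ≈ 8.217 or n ≈ -1.217.

n = -1.217 or n = 3 or n = 8.217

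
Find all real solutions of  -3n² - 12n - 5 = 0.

n = -3.5275 or n = -0.4725

Discriminant: (-12)² − 4·(-3)·(-5) = 84.
Quadratic formula: n = (12 ± √84) / (-6).
So n = -2 - √(21)/3 ≈ -3.5275 or n = -2 + √(21)/3 ≈ -0.4725.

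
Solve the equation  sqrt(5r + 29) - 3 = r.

r = 4

Isolate the radical: sqrt(5r + 29) = r + 3.
Square both sides: 5r + 29 = (r + 3)^2.
Expand and rearrange: r^2 + r - 20 = 0.
Solving gives r = 4 or r = -5.
Check each candidate in the original equation:
  r = 4: sqrt(49) = 7, while r + 3 = 7 — valid.
  r = -5: sqrt(4) = 2, while r + 3 = -2 — extraneous.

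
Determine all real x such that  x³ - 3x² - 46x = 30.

x = -5 or x = -0.6904 or x = 8.6904

Rearrange: x³ - 3x² - 46x - 30 = 0.
Possible rational roots are divisors of -30. Testing x = -5 gives 0, so (x + 5) is a factor.
Divide: x³ - 3x² - 46x - 30 = (x + 5)(x² - 8x - 6).
Apply the quadratic formula to x² - 8x - 6 = 0: x = (8 ± √88)/2, i.e. x ≈ 8.6904 or x ≈ -0.6904.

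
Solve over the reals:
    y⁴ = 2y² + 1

y = -1.5538 or y = 1.5538

Let u = y². The equation becomes u² - 2u - 1 = 0.
By the quadratic formula, u = 1 + √(2) or u = 1 - √(2).
y² = 1 + √(2) gives y = ±√(1 + √(2)) ≈ ±1.5538.
y² = 1 - √(2) < 0 has no real solution.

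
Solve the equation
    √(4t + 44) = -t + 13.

t = 5

Square both sides: 4t + 44 = (-t + 13)².
Expand and rearrange: t² - 30t + 125 = 0.
Solving gives t = 25 or t = 5.
Check each candidate in the original equation:
  t = 25: √(144) = 12, while -t + 13 = -12 — extraneous.
  t = 5: √(64) = 8, while -t + 13 = 8 — valid.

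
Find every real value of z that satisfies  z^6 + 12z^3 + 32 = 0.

z = -2 or z = -1.5874

Let u = z^3. The equation becomes u^2 + 12u + 32 = 0.
Factor: (u + 4)(u + 8) = 0, so u = -4 or u = -8.
z^3 = -4 gives z = -(4)^(1/3) ~= -1.5874.
z^3 = -8 gives z = -2.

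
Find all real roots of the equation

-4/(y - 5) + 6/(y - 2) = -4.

y = 0.7878 or y = 5.7122

Multiply both sides by (y - 5)(y - 2):
-4(y - 2) + 6(y - 5) = -4(y - 5)(y - 2).
Expand and collect terms: -4y^2 + 26y - 18 = 0.
By the quadratic formula, y = (-26 +/- sqrt(388)) / -8, so y ~= 0.7878 or y ~= 5.7122.
Neither value makes a denominator zero (y != 5, y != 2), so both are valid.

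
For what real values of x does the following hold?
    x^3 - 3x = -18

x = -3

Rearrange: x^3 - 3x + 18 = 0.
Possible rational roots are divisors of 18. Testing x = -3 gives 0, so (x + 3) is a factor.
Divide: x^3 - 3x + 18 = (x + 3)(x^2 - 3x + 6).
The quadratic x^2 - 3x + 6 has discriminant -15 < 0, so no further real roots.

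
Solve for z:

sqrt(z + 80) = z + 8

Square both sides: z + 80 = (z + 8)^2.
Expand and rearrange: z^2 + 15z - 16 = 0.
Solving gives z = 1 or z = -16.
Check each candidate in the original equation:
  z = 1: sqrt(81) = 9, while z + 8 = 9 — valid.
  z = -16: sqrt(64) = 8, while z + 8 = -8 — extraneous.

z = 1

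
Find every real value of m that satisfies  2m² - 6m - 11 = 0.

m = -1.2839 or m = 4.2839

Discriminant: (-6)² − 4·2·(-11) = 124.
Quadratic formula: m = (6 ± √124) / 4.
So m = 3/2 + √(31)/2 ≈ 4.2839 or m = 3/2 - √(31)/2 ≈ -1.2839.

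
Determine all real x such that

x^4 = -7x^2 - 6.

No real solutions.

Let u = x^2. The equation becomes u^2 + 7u + 6 = 0.
Factor: (u + 6)(u + 1) = 0, so u = -6 or u = -1.
x^2 = -6 < 0 has no real solution.
x^2 = -1 < 0 has no real solution.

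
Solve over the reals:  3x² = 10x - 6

Rearrange to standard form: 3x² - 10x + 6 = 0.
Discriminant: (-10)² − 4·3·6 = 28.
Quadratic formula: x = (10 ± √28) / 6.
So x = √(7)/3 + 5/3 ≈ 2.5486 or x = 5/3 - √(7)/3 ≈ 0.7847.

x = 0.7847 or x = 2.5486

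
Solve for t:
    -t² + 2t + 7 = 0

Discriminant: (2)² − 4·(-1)·7 = 32.
Quadratic formula: t = (-2 ± √32) / (-2).
So t = 1 - 2·√(2) ≈ -1.8284 or t = 1 + 2·√(2) ≈ 3.8284.

t = -1.8284 or t = 3.8284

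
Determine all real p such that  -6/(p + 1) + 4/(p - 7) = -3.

Multiply both sides by (p + 1)(p - 7):
-6(p - 7) + 4(p + 1) = -3(p + 1)(p - 7).
Expand and collect terms: -3p^2 + 20p - 25 = 0.
Factor or apply the quadratic formula: p = 1.6667 or p = 5.
Neither value makes a denominator zero (p != -1, p != 7), so both are valid.

p = 1.6667 or p = 5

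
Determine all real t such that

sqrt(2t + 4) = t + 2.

Square both sides: 2t + 4 = (t + 2)^2.
Expand and rearrange: t^2 + 2t = 0.
Solving gives t = 0 or t = -2.
Check each candidate in the original equation:
  t = 0: sqrt(4) = 2, while t + 2 = 2 — valid.
  t = -2: sqrt(0) = 0, while t + 2 = 0 — valid.

t = -2 or t = 0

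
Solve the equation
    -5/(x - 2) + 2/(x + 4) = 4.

Multiply both sides by (x - 2)(x + 4):
-5(x + 4) + 2(x - 2) = 4(x - 2)(x + 4).
Expand and collect terms: 4x^2 + 11x - 8 = 0.
By the quadratic formula, x = (-11 +/- sqrt(249)) / 8, so x ~= 0.5975 or x ~= -3.3475.
Neither value makes a denominator zero (x != 2, x != -4), so both are valid.

x = -3.3475 or x = 0.5975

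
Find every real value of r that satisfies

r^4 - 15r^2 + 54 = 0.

Let u = r^2. The equation becomes u^2 - 15u + 54 = 0.
Factor: (u - 6)(u - 9) = 0, so u = 6 or u = 9.
r^2 = 6 gives r = +/-sqrt(6) ~= +/-2.4495.
r^2 = 9 gives r = +/-3.

r = -3 or r = -2.4495 or r = 2.4495 or r = 3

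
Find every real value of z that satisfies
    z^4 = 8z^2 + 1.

z = -2.8501 or z = 2.8501

Let u = z^2. The equation becomes u^2 - 8u - 1 = 0.
By the quadratic formula, u = 4 + sqrt(17) or u = 4 - sqrt(17).
z^2 = 4 + sqrt(17) gives z = +/-sqrt(4 + sqrt(17)) ~= +/-2.8501.
z^2 = 4 - sqrt(17) < 0 has no real solution.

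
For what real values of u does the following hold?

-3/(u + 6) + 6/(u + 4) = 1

Multiply both sides by (u + 6)(u + 4):
-3(u + 4) + 6(u + 6) = (u + 6)(u + 4).
Expand and collect terms: u^2 + 7u = 0.
Factor or apply the quadratic formula: u = 0 or u = -7.
Neither value makes a denominator zero (u != -6, u != -4), so both are valid.

u = -7 or u = 0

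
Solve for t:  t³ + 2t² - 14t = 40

Rearrange: t³ + 2t² - 14t - 40 = 0.
Possible rational roots are divisors of -40. Testing t = 4 gives 0, so (t - 4) is a factor.
Divide: t³ + 2t² - 14t - 40 = (t - 4)(t² + 6t + 10).
The quadratic t² + 6t + 10 has discriminant -4 < 0, so no further real roots.

t = 4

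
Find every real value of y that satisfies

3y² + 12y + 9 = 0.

Factor: 3(y + 3)(y + 1) = 0.
So y = -3 or y = -1.

y = -3 or y = -1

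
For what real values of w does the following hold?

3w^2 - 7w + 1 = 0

Discriminant: (-7)^2 - 4*3*1 = 37.
Quadratic formula: w = (7 +/- sqrt(37)) / 6.
So w = sqrt(37)/6 + 7/6 ~= 2.1805 or w = 7/6 - sqrt(37)/6 ~= 0.1529.

w = 0.1529 or w = 2.1805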